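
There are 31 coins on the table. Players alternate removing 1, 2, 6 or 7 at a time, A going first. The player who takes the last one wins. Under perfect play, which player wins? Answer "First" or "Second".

First

i:   0  1  2  3  4  5  6  7  8  9 10 11 12 13 14 15 16 17 18 19 20 21 22 23 24 25 26 27 28 29 30 31
     L  W  W  L  W  W  W  W  L  W  W  L  W  W  W  W  L  W  W  L  W  W  W  W  L  W  W  L  W  W  W  W
Position 31 is W, so the first player wins.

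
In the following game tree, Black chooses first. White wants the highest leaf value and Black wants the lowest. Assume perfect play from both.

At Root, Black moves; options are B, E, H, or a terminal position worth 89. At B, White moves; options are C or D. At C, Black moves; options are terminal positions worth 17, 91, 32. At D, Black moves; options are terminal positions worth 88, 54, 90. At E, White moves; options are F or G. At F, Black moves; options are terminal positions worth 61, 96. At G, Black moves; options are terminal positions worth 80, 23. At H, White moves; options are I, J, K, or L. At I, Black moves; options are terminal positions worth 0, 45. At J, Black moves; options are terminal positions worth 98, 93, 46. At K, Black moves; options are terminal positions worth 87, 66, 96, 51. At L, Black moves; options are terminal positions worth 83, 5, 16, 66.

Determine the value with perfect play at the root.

51

C (Black): min(17, 91, 32) = 17
D (Black): min(88, 54, 90) = 54
B (White): max(17, 54) = 54
F (Black): min(61, 96) = 61
G (Black): min(80, 23) = 23
E (White): max(61, 23) = 61
I (Black): min(0, 45) = 0
J (Black): min(98, 93, 46) = 46
K (Black): min(87, 66, 96, 51) = 51
L (Black): min(83, 5, 16, 66) = 5
H (White): max(0, 46, 51, 5) = 51
Root (Black): min(54, 61, 51, 89) = 51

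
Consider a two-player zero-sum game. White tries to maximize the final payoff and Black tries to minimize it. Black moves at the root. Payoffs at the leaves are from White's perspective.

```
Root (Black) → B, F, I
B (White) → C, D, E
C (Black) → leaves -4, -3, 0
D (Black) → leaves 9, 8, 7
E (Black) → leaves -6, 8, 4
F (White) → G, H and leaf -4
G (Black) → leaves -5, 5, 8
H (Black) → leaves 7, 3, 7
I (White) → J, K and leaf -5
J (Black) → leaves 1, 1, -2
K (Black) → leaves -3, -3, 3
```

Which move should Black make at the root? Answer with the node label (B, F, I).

I

C (Black): min(-4, -3, 0) = -4
D (Black): min(9, 8, 7) = 7
E (Black): min(-6, 8, 4) = -6
B (White): max(-4, 7, -6) = 7
G (Black): min(-5, 5, 8) = -5
H (Black): min(7, 3, 7) = 3
F (White): max(-5, 3, -4) = 3
J (Black): min(1, 1, -2) = -2
K (Black): min(-3, -3, 3) = -3
I (White): max(-2, -3, -5) = -2
Root (Black): min(7, 3, -2) = -2
Black picks the child with the lowest value: I (value -2).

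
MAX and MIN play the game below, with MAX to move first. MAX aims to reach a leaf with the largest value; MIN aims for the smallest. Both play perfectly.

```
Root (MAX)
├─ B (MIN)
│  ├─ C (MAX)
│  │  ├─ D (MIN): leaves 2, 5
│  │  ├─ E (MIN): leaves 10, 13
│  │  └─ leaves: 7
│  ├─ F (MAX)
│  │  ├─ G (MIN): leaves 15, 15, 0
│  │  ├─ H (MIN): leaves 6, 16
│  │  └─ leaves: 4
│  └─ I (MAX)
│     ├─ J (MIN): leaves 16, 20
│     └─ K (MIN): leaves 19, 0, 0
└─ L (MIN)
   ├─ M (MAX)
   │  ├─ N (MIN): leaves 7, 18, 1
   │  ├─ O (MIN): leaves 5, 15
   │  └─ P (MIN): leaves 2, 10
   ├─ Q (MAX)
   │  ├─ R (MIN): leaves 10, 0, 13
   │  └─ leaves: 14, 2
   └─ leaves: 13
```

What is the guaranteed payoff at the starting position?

D (MIN): min(2, 5) = 2
E (MIN): min(10, 13) = 10
C (MAX): max(2, 10, 7) = 10
G (MIN): min(15, 15, 0) = 0
H (MIN): min(6, 16) = 6
F (MAX): max(0, 6, 4) = 6
J (MIN): min(16, 20) = 16
K (MIN): min(19, 0, 0) = 0
I (MAX): max(16, 0) = 16
B (MIN): min(10, 6, 16) = 6
N (MIN): min(7, 18, 1) = 1
O (MIN): min(5, 15) = 5
P (MIN): min(2, 10) = 2
M (MAX): max(1, 5, 2) = 5
R (MIN): min(10, 0, 13) = 0
Q (MAX): max(0, 14, 2) = 14
L (MIN): min(5, 14, 13) = 5
Root (MAX): max(6, 5) = 6

6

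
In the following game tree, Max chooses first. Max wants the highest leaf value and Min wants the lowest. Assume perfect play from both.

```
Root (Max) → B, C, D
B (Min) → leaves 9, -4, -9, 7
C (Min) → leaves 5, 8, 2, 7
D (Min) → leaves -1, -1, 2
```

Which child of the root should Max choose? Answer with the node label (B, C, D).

C

B (Min): min(9, -4, -9, 7) = -9
C (Min): min(5, 8, 2, 7) = 2
D (Min): min(-1, -1, 2) = -1
Root (Max): max(-9, 2, -1) = 2
Max picks the child with the highest value: C (value 2).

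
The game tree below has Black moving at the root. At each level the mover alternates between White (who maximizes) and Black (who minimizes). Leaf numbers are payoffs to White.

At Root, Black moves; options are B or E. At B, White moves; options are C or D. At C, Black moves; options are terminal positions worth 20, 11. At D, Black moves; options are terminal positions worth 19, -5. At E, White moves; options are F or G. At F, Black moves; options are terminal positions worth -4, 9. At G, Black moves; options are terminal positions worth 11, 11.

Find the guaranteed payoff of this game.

11

C (Black): min(20, 11) = 11
D (Black): min(19, -5) = -5
B (White): max(11, -5) = 11
F (Black): min(-4, 9) = -4
G (Black): min(11, 11) = 11
E (White): max(-4, 11) = 11
Root (Black): min(11, 11) = 11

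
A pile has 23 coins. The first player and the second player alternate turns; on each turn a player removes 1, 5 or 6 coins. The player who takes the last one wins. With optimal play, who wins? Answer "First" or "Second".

Compute winning (W) and losing (L) positions by backward induction:
i:   0  1  2  3  4  5  6  7  8  9 10 11 12 13 14 15 16 17 18 19 20 21 22 23
     L  W  L  W  L  W  W  W  W  W  W  L  W  L  W  L  W  W  W  W  W  W  L  W
Position 23 is W, so the first player wins.

First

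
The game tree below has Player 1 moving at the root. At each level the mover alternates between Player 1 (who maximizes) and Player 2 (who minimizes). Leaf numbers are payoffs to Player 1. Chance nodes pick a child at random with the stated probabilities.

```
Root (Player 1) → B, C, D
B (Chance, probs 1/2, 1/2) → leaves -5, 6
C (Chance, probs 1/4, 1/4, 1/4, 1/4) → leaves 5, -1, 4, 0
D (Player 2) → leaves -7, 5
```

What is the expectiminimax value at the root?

2

B (Chance): 1/2·-5 + 1/2·6 = 0.5
C (Chance): 1/4·5 + 1/4·-1 + 1/4·4 + 1/4·0 = 2
D (Player 2): min(-7, 5) = -7
Root (Player 1): max(0.5, 2, -7) = 2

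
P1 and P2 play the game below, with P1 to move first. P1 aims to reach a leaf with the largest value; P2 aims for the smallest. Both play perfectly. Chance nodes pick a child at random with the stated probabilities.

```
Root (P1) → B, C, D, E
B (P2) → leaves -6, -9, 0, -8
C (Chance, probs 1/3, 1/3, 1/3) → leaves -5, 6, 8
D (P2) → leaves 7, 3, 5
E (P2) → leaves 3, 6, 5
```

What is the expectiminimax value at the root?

3

B (P2): min(-6, -9, 0, -8) = -9
C (Chance): 1/3·-5 + 1/3·6 + 1/3·8 = 3
D (P2): min(7, 3, 5) = 3
E (P2): min(3, 6, 5) = 3
Root (P1): max(-9, 3, 3, 3) = 3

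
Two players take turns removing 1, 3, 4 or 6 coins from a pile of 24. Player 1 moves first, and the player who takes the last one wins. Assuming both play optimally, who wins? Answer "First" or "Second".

i:   0  1  2  3  4  5  6  7  8  9 10 11 12 13 14 15 16 17 18 19 20 21 22 23 24
     L  W  L  W  W  W  W  L  W  L  W  W  W  W  L  W  L  W  W  W  W  L  W  L  W
Position 24 is W, so the first player wins.

First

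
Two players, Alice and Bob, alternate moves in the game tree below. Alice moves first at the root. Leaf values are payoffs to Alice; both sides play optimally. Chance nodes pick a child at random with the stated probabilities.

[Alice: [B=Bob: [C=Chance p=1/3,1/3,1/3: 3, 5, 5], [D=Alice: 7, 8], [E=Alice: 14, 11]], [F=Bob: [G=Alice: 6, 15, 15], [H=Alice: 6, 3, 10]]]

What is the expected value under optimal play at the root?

C (Chance): 1/3·3 + 1/3·5 + 1/3·5 = 4.33
D (Alice): max(7, 8) = 8
E (Alice): max(14, 11) = 14
B (Bob): min(4.33, 8, 14) = 4.33
G (Alice): max(6, 15, 15) = 15
H (Alice): max(6, 3, 10) = 10
F (Bob): min(15, 10) = 10
Root (Alice): max(4.33, 10) = 10

10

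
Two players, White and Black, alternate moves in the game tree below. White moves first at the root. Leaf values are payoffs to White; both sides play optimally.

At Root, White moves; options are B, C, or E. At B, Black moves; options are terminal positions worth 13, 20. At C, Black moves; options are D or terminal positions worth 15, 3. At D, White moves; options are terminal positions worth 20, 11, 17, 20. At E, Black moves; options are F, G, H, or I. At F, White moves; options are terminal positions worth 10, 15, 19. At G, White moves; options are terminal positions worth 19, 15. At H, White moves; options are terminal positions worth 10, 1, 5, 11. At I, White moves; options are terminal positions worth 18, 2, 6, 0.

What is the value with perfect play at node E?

F: max(10, 15, 19) = 19
G: max(19, 15) = 19
H: max(10, 1, 5, 11) = 11
I: max(18, 2, 6, 0) = 18
E: min(19, 19, 11, 18) = 11

11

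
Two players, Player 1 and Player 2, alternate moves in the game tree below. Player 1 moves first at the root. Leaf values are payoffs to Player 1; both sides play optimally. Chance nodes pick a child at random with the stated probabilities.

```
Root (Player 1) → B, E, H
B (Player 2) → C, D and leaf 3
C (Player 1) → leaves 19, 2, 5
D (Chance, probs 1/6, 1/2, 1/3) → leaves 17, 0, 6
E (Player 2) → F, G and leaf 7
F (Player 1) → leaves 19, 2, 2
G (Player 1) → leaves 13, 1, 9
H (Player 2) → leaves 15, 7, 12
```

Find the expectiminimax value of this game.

C (Player 1): max(19, 2, 5) = 19
D (Chance): 1/6·17 + 1/2·0 + 1/3·6 = 4.83
B (Player 2): min(19, 4.83, 3) = 3
F (Player 1): max(19, 2, 2) = 19
G (Player 1): max(13, 1, 9) = 13
E (Player 2): min(19, 13, 7) = 7
H (Player 2): min(15, 7, 12) = 7
Root (Player 1): max(3, 7, 7) = 7

7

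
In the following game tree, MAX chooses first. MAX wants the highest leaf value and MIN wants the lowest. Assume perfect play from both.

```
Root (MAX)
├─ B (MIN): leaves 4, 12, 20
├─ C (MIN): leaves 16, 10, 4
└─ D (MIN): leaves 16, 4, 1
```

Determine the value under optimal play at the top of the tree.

B (MIN): min(4, 12, 20) = 4
C (MIN): min(16, 10, 4) = 4
D (MIN): min(16, 4, 1) = 1
Root (MAX): max(4, 4, 1) = 4

4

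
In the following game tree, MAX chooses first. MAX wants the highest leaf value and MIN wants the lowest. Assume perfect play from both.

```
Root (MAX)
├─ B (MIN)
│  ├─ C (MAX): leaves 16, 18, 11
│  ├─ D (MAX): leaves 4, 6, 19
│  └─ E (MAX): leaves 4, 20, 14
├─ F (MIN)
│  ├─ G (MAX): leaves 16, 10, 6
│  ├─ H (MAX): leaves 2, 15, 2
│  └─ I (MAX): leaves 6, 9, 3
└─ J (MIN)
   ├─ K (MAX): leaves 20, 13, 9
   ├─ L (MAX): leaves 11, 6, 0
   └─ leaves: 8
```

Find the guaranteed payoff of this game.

18

C (MAX): max(16, 18, 11) = 18
D (MAX): max(4, 6, 19) = 19
E (MAX): max(4, 20, 14) = 20
B (MIN): min(18, 19, 20) = 18
G (MAX): max(16, 10, 6) = 16
H (MAX): max(2, 15, 2) = 15
I (MAX): max(6, 9, 3) = 9
F (MIN): min(16, 15, 9) = 9
K (MAX): max(20, 13, 9) = 20
L (MAX): max(11, 6, 0) = 11
J (MIN): min(20, 11, 8) = 8
Root (MAX): max(18, 9, 8) = 18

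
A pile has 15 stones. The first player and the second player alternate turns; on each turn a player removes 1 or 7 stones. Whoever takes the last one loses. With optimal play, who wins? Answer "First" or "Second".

Second

Mark each pile size as W (mover wins) or L (mover loses):
i:   0  1  2  3  4  5  6  7  8  9 10 11 12 13 14 15
     W  L  W  L  W  L  W  L  W  L  W  L  W  L  W  L
Position 15 is L, so the second player wins.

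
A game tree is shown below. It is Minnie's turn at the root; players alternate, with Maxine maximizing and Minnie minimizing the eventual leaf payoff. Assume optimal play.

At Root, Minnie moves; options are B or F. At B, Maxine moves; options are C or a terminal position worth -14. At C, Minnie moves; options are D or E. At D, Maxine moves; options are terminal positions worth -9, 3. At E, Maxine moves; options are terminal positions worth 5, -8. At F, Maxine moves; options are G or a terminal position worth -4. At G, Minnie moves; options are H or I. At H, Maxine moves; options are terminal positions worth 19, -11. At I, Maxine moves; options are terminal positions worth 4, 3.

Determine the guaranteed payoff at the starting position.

D (Maxine): max(-9, 3) = 3
E (Maxine): max(5, -8) = 5
C (Minnie): min(3, 5) = 3
B (Maxine): max(3, -14) = 3
H (Maxine): max(19, -11) = 19
I (Maxine): max(4, 3) = 4
G (Minnie): min(19, 4) = 4
F (Maxine): max(4, -4) = 4
Root (Minnie): min(3, 4) = 3

3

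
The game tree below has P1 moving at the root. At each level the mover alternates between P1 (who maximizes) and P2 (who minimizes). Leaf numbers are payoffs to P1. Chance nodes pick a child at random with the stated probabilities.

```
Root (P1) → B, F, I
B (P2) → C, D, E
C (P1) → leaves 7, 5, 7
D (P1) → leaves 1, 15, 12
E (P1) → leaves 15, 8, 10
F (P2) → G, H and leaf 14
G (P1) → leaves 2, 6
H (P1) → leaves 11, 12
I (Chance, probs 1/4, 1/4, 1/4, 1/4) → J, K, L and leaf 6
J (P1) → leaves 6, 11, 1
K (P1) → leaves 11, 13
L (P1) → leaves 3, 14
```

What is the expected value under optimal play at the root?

C (P1): max(7, 5, 7) = 7
D (P1): max(1, 15, 12) = 15
E (P1): max(15, 8, 10) = 15
B (P2): min(7, 15, 15) = 7
G (P1): max(2, 6) = 6
H (P1): max(11, 12) = 12
F (P2): min(6, 12, 14) = 6
J (P1): max(6, 11, 1) = 11
K (P1): max(11, 13) = 13
L (P1): max(3, 14) = 14
I (Chance): 1/4·11 + 1/4·13 + 1/4·14 + 1/4·6 = 11
Root (P1): max(7, 6, 11) = 11

11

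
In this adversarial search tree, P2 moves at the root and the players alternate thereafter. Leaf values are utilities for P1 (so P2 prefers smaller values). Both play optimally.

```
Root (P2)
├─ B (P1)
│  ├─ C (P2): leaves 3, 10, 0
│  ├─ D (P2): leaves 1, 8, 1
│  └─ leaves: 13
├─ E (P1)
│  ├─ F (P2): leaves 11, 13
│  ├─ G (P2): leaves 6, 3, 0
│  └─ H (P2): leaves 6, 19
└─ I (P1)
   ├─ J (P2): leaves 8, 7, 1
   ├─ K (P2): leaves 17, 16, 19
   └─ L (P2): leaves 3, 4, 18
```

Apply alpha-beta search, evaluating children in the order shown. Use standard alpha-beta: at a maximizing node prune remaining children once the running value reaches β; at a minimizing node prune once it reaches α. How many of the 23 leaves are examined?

17

C [α=-∞,β=+∞]: v=0
D [α=0,β=+∞]: v=1
B [α=-∞,β=+∞]: v=13
F [α=-∞,β=13]: v=11
G [α=11,β=13]: v=6 after child 1 ≤ α → α-cutoff, skip 2
H [α=11,β=13]: v=6 after child 1 ≤ α → α-cutoff, skip 1
E [α=-∞,β=13]: v=11
J [α=-∞,β=11]: v=1
K [α=1,β=11]: v=16
I [α=-∞,β=11]: v=16 after child 2 ≥ β → β-cutoff, skip 1
Root [α=-∞,β=+∞]: v=11
Leaves evaluated: 17 of 23.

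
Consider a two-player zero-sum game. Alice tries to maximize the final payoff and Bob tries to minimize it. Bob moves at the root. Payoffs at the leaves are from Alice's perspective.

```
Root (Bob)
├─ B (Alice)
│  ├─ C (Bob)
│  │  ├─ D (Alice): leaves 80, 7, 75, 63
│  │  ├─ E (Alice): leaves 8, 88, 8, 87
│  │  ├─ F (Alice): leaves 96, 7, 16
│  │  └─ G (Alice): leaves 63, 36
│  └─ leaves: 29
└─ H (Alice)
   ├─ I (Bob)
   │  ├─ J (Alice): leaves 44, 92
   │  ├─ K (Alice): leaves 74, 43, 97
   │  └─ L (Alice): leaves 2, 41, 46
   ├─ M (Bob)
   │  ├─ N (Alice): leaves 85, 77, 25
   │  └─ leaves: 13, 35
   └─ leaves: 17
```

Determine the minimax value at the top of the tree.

46

D (Alice): max(80, 7, 75, 63) = 80
E (Alice): max(8, 88, 8, 87) = 88
F (Alice): max(96, 7, 16) = 96
G (Alice): max(63, 36) = 63
C (Bob): min(80, 88, 96, 63) = 63
B (Alice): max(63, 29) = 63
J (Alice): max(44, 92) = 92
K (Alice): max(74, 43, 97) = 97
L (Alice): max(2, 41, 46) = 46
I (Bob): min(92, 97, 46) = 46
N (Alice): max(85, 77, 25) = 85
M (Bob): min(85, 13, 35) = 13
H (Alice): max(46, 13, 17) = 46
Root (Bob): min(63, 46) = 46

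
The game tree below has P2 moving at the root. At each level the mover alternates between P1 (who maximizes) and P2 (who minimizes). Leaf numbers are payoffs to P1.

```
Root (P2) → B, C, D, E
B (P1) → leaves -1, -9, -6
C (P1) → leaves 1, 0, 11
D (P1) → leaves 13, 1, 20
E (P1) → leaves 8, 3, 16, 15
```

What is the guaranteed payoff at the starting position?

-1

B (P1): max(-1, -9, -6) = -1
C (P1): max(1, 0, 11) = 11
D (P1): max(13, 1, 20) = 20
E (P1): max(8, 3, 16, 15) = 16
Root (P2): min(-1, 11, 20, 16) = -1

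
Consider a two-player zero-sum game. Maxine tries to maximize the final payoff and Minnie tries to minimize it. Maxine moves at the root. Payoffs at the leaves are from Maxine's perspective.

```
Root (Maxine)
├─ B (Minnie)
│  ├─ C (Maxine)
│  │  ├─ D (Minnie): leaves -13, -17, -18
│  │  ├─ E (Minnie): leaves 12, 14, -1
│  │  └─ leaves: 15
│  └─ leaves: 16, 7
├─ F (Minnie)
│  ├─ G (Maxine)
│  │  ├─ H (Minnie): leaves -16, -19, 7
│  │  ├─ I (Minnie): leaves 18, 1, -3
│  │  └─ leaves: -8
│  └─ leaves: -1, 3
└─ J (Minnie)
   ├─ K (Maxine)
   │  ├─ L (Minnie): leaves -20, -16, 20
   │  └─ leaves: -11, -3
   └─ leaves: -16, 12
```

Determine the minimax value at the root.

D (Minnie): min(-13, -17, -18) = -18
E (Minnie): min(12, 14, -1) = -1
C (Maxine): max(-18, -1, 15) = 15
B (Minnie): min(15, 16, 7) = 7
H (Minnie): min(-16, -19, 7) = -19
I (Minnie): min(18, 1, -3) = -3
G (Maxine): max(-19, -3, -8) = -3
F (Minnie): min(-3, -1, 3) = -3
L (Minnie): min(-20, -16, 20) = -20
K (Maxine): max(-20, -11, -3) = -3
J (Minnie): min(-3, -16, 12) = -16
Root (Maxine): max(7, -3, -16) = 7

7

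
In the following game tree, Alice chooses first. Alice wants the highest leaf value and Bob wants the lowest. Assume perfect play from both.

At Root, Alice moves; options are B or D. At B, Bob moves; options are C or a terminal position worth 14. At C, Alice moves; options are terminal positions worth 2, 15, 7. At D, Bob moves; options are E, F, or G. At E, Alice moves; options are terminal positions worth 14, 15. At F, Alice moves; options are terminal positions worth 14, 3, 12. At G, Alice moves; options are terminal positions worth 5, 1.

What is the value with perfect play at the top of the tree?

14

C (Alice): max(2, 15, 7) = 15
B (Bob): min(15, 14) = 14
E (Alice): max(14, 15) = 15
F (Alice): max(14, 3, 12) = 14
G (Alice): max(5, 1) = 5
D (Bob): min(15, 14, 5) = 5
Root (Alice): max(14, 5) = 14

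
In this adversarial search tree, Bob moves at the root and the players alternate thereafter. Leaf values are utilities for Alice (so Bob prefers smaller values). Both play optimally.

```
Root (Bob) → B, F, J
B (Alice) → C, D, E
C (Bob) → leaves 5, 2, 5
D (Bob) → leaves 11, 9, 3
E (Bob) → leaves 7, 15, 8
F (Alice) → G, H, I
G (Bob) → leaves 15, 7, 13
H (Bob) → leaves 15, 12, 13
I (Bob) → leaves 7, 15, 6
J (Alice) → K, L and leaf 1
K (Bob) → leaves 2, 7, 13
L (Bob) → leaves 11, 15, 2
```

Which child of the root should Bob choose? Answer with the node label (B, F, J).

J

C (Bob): min(5, 2, 5) = 2
D (Bob): min(11, 9, 3) = 3
E (Bob): min(7, 15, 8) = 7
B (Alice): max(2, 3, 7) = 7
G (Bob): min(15, 7, 13) = 7
H (Bob): min(15, 12, 13) = 12
I (Bob): min(7, 15, 6) = 6
F (Alice): max(7, 12, 6) = 12
K (Bob): min(2, 7, 13) = 2
L (Bob): min(11, 15, 2) = 2
J (Alice): max(2, 2, 1) = 2
Root (Bob): min(7, 12, 2) = 2
Bob picks the child with the lowest value: J (value 2).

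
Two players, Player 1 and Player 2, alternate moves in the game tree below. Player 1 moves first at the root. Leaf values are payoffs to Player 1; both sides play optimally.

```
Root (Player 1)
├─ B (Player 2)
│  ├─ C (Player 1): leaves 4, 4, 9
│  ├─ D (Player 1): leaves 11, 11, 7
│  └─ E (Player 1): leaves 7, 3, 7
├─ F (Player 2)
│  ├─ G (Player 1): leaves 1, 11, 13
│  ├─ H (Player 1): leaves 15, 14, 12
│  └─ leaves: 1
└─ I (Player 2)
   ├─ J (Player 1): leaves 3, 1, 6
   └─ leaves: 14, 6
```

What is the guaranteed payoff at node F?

G: max(1, 11, 13) = 13
H: max(15, 14, 12) = 15
F: min(13, 15, 1) = 1

1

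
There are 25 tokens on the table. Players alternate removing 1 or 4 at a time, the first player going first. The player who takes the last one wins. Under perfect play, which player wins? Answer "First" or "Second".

i:   0  1  2  3  4  5  6  7  8  9 10 11 12 13 14 15 16 17 18 19 20 21 22 23 24 25
     L  W  L  W  W  L  W  L  W  W  L  W  L  W  W  L  W  L  W  W  L  W  L  W  W  L
Position 25 is L, so the second player wins.

Second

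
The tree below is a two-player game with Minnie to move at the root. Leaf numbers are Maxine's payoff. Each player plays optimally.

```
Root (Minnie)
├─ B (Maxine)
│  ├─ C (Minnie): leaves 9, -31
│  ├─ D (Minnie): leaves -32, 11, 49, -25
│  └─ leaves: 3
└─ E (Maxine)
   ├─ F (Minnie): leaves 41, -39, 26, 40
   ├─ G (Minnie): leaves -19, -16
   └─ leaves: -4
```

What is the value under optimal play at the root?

C (Minnie): min(9, -31) = -31
D (Minnie): min(-32, 11, 49, -25) = -32
B (Maxine): max(-31, -32, 3) = 3
F (Minnie): min(41, -39, 26, 40) = -39
G (Minnie): min(-19, -16) = -19
E (Maxine): max(-39, -19, -4) = -4
Root (Minnie): min(3, -4) = -4

-4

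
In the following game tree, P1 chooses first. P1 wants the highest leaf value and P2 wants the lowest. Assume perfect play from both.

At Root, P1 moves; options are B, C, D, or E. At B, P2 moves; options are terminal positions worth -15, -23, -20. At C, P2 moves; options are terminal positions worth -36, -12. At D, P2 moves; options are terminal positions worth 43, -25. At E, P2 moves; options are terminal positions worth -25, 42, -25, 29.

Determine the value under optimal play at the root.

-23

B (P2): min(-15, -23, -20) = -23
C (P2): min(-36, -12) = -36
D (P2): min(43, -25) = -25
E (P2): min(-25, 42, -25, 29) = -25
Root (P1): max(-23, -36, -25, -25) = -23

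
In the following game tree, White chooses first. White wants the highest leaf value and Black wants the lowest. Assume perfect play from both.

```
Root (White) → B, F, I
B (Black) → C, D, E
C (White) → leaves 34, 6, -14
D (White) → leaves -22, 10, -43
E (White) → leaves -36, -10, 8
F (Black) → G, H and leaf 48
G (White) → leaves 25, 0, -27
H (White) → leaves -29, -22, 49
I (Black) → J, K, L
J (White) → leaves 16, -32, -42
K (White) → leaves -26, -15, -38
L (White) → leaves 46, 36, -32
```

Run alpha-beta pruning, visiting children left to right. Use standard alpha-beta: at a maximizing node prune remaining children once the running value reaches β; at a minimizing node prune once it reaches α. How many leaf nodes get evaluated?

C [α=-∞,β=+∞]: v=34
D [α=-∞,β=34]: v=10
E [α=-∞,β=10]: v=8
B [α=-∞,β=+∞]: v=8
G [α=8,β=+∞]: v=25
H [α=8,β=25]: v=49
F [α=8,β=+∞]: v=25
J [α=25,β=+∞]: v=16
I [α=25,β=+∞]: v=16 after child 1 ≤ α → α-cutoff, skip 2
Root [α=-∞,β=+∞]: v=25
Leaves evaluated: 19 of 25.

19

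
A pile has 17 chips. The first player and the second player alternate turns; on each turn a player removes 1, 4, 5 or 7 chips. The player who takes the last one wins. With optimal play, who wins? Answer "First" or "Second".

W/L table (W = player to move can force a win):
i:   0  1  2  3  4  5  6  7  8  9 10 11 12 13 14 15 16 17
     L  W  L  W  W  W  W  W  L  W  L  W  W  W  W  W  L  W
Position 17 is W, so the first player wins.

First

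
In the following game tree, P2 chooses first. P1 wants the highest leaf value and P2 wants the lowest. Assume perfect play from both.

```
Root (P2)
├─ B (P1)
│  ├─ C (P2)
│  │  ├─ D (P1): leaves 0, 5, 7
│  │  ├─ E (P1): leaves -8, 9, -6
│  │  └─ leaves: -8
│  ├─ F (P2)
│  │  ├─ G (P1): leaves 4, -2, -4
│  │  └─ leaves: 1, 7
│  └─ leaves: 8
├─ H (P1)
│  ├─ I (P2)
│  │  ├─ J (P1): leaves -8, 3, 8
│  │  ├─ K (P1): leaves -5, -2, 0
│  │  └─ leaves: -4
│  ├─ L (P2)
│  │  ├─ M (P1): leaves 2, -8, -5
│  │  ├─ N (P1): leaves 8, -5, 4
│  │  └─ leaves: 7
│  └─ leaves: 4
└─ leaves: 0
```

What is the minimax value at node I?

J: max(-8, 3, 8) = 8
K: max(-5, -2, 0) = 0
I: min(8, 0, -4) = -4

-4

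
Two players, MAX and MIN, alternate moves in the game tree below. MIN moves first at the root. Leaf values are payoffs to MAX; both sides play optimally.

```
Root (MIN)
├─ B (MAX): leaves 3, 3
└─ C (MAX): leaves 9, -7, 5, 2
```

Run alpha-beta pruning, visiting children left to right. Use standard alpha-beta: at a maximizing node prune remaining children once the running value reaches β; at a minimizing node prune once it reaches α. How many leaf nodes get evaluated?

3

B [α=-∞,β=+∞]: v=3
C [α=-∞,β=3]: v=9 after child 1 ≥ β → β-cutoff, skip 3
Root [α=-∞,β=+∞]: v=3
Leaves evaluated: 3 of 6.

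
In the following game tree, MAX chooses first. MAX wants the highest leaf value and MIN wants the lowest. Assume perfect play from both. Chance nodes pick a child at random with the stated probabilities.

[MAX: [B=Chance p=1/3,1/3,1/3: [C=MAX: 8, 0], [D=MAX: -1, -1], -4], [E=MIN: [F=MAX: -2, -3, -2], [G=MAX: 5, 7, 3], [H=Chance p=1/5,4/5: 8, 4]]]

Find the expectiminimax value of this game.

1

C (MAX): max(8, 0) = 8
D (MAX): max(-1, -1) = -1
B (Chance): 1/3·8 + 1/3·-1 + 1/3·-4 = 1
F (MAX): max(-2, -3, -2) = -2
G (MAX): max(5, 7, 3) = 7
H (Chance): 1/5·8 + 4/5·4 = 4.8
E (MIN): min(-2, 7, 4.8) = -2
Root (MAX): max(1, -2) = 1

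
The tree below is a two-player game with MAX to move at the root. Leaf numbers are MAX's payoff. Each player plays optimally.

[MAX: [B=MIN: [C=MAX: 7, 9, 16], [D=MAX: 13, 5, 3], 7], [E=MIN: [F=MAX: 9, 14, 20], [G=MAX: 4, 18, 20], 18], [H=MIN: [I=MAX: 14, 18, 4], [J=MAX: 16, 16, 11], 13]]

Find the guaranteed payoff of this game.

C (MAX): max(7, 9, 16) = 16
D (MAX): max(13, 5, 3) = 13
B (MIN): min(16, 13, 7) = 7
F (MAX): max(9, 14, 20) = 20
G (MAX): max(4, 18, 20) = 20
E (MIN): min(20, 20, 18) = 18
I (MAX): max(14, 18, 4) = 18
J (MAX): max(16, 16, 11) = 16
H (MIN): min(18, 16, 13) = 13
Root (MAX): max(7, 18, 13) = 18

18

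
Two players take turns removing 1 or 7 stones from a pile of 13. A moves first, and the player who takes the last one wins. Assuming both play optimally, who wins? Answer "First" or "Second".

Positions where the player to move wins (W) vs loses (L):
i:   0  1  2  3  4  5  6  7  8  9 10 11 12 13
     L  W  L  W  L  W  L  W  L  W  L  W  L  W
Position 13 is W, so the first player wins.

First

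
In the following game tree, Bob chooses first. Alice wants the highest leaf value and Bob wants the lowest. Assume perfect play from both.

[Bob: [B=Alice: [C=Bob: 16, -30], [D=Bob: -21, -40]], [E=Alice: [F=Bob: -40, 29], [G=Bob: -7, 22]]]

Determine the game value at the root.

C (Bob): min(16, -30) = -30
D (Bob): min(-21, -40) = -40
B (Alice): max(-30, -40) = -30
F (Bob): min(-40, 29) = -40
G (Bob): min(-7, 22) = -7
E (Alice): max(-40, -7) = -7
Root (Bob): min(-30, -7) = -30

-30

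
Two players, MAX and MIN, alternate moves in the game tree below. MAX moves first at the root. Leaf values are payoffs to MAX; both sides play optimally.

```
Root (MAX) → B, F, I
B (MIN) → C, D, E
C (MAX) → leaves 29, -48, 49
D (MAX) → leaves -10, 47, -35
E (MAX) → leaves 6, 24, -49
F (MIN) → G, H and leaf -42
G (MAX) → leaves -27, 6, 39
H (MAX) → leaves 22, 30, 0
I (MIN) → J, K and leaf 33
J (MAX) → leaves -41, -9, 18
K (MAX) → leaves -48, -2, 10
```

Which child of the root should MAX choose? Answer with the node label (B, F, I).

B

C (MAX): max(29, -48, 49) = 49
D (MAX): max(-10, 47, -35) = 47
E (MAX): max(6, 24, -49) = 24
B (MIN): min(49, 47, 24) = 24
G (MAX): max(-27, 6, 39) = 39
H (MAX): max(22, 30, 0) = 30
F (MIN): min(39, 30, -42) = -42
J (MAX): max(-41, -9, 18) = 18
K (MAX): max(-48, -2, 10) = 10
I (MIN): min(18, 10, 33) = 10
Root (MAX): max(24, -42, 10) = 24
MAX picks the child with the highest value: B (value 24).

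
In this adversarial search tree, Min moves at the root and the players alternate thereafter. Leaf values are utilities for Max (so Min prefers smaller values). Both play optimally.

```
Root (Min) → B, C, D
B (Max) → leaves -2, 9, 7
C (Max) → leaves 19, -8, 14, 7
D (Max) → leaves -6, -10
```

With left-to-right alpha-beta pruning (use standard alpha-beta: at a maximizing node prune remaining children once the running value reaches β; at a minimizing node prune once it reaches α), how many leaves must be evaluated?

6

B [α=-∞,β=+∞]: v=9
C [α=-∞,β=9]: v=19 after child 1 ≥ β → β-cutoff, skip 3
D [α=-∞,β=9]: v=-6
Root [α=-∞,β=+∞]: v=-6
Leaves evaluated: 6 of 9.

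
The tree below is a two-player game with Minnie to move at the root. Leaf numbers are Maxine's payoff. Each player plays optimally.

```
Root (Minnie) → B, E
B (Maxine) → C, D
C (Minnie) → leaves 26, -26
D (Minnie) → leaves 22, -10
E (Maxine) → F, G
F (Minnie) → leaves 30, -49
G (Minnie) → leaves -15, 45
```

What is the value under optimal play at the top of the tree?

C (Minnie): min(26, -26) = -26
D (Minnie): min(22, -10) = -10
B (Maxine): max(-26, -10) = -10
F (Minnie): min(30, -49) = -49
G (Minnie): min(-15, 45) = -15
E (Maxine): max(-49, -15) = -15
Root (Minnie): min(-10, -15) = -15

-15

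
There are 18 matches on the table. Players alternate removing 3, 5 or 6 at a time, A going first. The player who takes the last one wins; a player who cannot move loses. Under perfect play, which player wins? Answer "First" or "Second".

Second

Compute winning (W) and losing (L) positions by backward induction:
i:   0  1  2  3  4  5  6  7  8  9 10 11 12 13 14 15 16 17 18
     L  L  L  W  W  W  W  W  W  L  L  L  W  W  W  W  W  W  L
Position 18 is L, so the second player wins.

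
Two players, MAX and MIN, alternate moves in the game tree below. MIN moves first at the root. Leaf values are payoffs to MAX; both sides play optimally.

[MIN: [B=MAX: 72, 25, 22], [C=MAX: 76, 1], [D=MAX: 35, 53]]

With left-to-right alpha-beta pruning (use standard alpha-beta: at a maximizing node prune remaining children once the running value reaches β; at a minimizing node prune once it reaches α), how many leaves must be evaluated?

6

B [α=-∞,β=+∞]: v=72
C [α=-∞,β=72]: v=76 after child 1 ≥ β → β-cutoff, skip 1
D [α=-∞,β=72]: v=53
Root [α=-∞,β=+∞]: v=53
Leaves evaluated: 6 of 7.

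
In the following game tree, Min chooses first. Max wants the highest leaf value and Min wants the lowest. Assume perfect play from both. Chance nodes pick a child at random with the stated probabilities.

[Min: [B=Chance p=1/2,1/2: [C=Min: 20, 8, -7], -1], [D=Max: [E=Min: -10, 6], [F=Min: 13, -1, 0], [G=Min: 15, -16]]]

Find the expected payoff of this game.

-4

C (Min): min(20, 8, -7) = -7
B (Chance): 1/2·-7 + 1/2·-1 = -4
E (Min): min(-10, 6) = -10
F (Min): min(13, -1, 0) = -1
G (Min): min(15, -16) = -16
D (Max): max(-10, -1, -16) = -1
Root (Min): min(-4, -1) = -4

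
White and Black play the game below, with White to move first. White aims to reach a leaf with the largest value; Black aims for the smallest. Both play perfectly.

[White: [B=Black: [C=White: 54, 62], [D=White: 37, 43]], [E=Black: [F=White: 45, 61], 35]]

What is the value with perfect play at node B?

C: max(54, 62) = 62
D: max(37, 43) = 43
B: min(62, 43) = 43

43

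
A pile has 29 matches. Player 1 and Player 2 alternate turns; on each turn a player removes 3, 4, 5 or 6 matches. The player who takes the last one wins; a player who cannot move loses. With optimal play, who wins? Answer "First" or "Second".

Positions where the player to move wins (W) vs loses (L):
i:   0  1  2  3  4  5  6  7  8  9 10 11 12 13 14 15 16 17 18 19 20 21 22 23 24 25 26 27 28 29
     L  L  L  W  W  W  W  W  W  L  L  L  W  W  W  W  W  W  L  L  L  W  W  W  W  W  W  L  L  L
Position 29 is L, so the second player wins.

Second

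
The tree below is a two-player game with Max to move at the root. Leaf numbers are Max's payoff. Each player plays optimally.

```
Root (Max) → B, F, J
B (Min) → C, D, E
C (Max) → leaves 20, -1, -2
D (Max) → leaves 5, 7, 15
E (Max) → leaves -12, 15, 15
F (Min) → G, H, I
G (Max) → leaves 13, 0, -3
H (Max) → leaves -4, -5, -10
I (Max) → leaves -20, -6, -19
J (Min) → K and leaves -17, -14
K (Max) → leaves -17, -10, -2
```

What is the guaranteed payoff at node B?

15

C: max(20, -1, -2) = 20
D: max(5, 7, 15) = 15
E: max(-12, 15, 15) = 15
B: min(20, 15, 15) = 15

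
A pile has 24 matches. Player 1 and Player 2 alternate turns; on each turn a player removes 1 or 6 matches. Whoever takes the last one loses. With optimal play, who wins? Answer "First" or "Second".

Second

Positions where the player to move wins (W) vs loses (L):
i:   0  1  2  3  4  5  6  7  8  9 10 11 12 13 14 15 16 17 18 19 20 21 22 23 24
     W  L  W  L  W  L  W  W  L  W  L  W  L  W  W  L  W  L  W  L  W  W  L  W  L
Position 24 is L, so the second player wins.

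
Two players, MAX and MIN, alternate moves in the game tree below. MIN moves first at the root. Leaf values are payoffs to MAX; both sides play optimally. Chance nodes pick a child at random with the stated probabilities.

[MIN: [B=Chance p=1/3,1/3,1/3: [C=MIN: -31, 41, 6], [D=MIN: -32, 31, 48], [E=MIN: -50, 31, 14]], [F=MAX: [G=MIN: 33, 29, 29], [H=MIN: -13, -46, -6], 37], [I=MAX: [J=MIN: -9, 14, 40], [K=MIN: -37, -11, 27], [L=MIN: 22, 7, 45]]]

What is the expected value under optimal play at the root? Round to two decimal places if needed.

-37.67

C (MIN): min(-31, 41, 6) = -31
D (MIN): min(-32, 31, 48) = -32
E (MIN): min(-50, 31, 14) = -50
B (Chance): 1/3·-31 + 1/3·-32 + 1/3·-50 = -37.67
G (MIN): min(33, 29, 29) = 29
H (MIN): min(-13, -46, -6) = -46
F (MAX): max(29, -46, 37) = 37
J (MIN): min(-9, 14, 40) = -9
K (MIN): min(-37, -11, 27) = -37
L (MIN): min(22, 7, 45) = 7
I (MAX): max(-9, -37, 7) = 7
Root (MIN): min(-37.67, 37, 7) = -37.67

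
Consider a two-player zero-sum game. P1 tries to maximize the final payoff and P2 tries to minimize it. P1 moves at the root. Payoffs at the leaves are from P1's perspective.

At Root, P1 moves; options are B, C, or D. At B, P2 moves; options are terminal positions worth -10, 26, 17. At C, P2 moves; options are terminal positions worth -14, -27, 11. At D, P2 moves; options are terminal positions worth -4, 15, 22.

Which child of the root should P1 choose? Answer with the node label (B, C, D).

B (P2): min(-10, 26, 17) = -10
C (P2): min(-14, -27, 11) = -27
D (P2): min(-4, 15, 22) = -4
Root (P1): max(-10, -27, -4) = -4
P1 picks the child with the highest value: D (value -4).

D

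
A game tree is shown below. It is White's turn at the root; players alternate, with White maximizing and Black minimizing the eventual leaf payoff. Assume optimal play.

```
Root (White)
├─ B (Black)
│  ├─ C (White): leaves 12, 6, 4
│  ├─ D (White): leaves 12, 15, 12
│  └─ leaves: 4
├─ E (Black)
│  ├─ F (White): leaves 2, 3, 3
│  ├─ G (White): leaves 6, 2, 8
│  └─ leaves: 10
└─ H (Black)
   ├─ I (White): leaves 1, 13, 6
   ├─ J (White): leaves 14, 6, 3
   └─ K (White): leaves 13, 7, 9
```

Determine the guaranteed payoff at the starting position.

C (White): max(12, 6, 4) = 12
D (White): max(12, 15, 12) = 15
B (Black): min(12, 15, 4) = 4
F (White): max(2, 3, 3) = 3
G (White): max(6, 2, 8) = 8
E (Black): min(3, 8, 10) = 3
I (White): max(1, 13, 6) = 13
J (White): max(14, 6, 3) = 14
K (White): max(13, 7, 9) = 13
H (Black): min(13, 14, 13) = 13
Root (White): max(4, 3, 13) = 13

13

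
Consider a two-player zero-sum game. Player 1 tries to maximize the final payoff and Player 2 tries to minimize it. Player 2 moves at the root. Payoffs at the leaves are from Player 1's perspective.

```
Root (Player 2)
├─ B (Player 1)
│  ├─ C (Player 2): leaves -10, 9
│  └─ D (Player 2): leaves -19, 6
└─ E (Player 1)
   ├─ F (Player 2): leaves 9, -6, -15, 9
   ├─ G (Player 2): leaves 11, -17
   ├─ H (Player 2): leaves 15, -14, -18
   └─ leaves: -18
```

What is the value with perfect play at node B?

-10

C: min(-10, 9) = -10
D: min(-19, 6) = -19
B: max(-10, -19) = -10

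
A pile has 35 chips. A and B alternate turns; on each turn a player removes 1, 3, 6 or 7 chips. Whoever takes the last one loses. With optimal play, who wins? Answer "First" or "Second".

Compute winning (W) and losing (L) positions by backward induction:
i:   0  1  2  3  4  5  6  7  8  9 10 11 12 13 14 15 16 17 18 19 20 21 22 23 24 25 26 27 28 29 30 31 32 33 34 35
     W  L  W  L  W  L  W  W  W  W  W  W  W  L  W  L  W  L  W  W  W  W  W  W  W  L  W  L  W  L  W  W  W  W  W  W
Position 35 is W, so the first player wins.

First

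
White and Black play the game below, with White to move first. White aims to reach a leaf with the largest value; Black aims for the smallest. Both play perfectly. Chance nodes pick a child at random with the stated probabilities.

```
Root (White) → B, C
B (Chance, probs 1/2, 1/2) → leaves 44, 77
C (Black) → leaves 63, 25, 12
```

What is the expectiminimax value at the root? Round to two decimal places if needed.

60.5

B (Chance): 1/2·44 + 1/2·77 = 60.5
C (Black): min(63, 25, 12) = 12
Root (White): max(60.5, 12) = 60.5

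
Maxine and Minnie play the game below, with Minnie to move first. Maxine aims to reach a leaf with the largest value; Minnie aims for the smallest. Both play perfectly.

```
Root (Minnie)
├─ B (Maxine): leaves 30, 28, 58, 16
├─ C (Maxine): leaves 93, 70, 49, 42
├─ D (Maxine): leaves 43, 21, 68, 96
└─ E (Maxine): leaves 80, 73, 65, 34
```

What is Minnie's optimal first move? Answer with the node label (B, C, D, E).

B

B (Maxine): max(30, 28, 58, 16) = 58
C (Maxine): max(93, 70, 49, 42) = 93
D (Maxine): max(43, 21, 68, 96) = 96
E (Maxine): max(80, 73, 65, 34) = 80
Root (Minnie): min(58, 93, 96, 80) = 58
Minnie picks the child with the lowest value: B (value 58).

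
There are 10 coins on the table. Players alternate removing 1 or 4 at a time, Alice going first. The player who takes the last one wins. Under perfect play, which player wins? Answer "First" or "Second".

Second

Compute winning (W) and losing (L) positions by backward induction:
i:   0  1  2  3  4  5  6  7  8  9 10
     L  W  L  W  W  L  W  L  W  W  L
Position 10 is L, so the second player wins.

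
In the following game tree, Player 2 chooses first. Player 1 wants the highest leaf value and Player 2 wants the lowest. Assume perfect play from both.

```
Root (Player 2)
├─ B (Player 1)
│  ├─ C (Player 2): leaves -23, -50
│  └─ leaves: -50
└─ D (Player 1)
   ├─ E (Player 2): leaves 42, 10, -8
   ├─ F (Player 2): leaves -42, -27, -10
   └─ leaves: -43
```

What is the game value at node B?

C: min(-23, -50) = -50
B: max(-50, -50) = -50

-50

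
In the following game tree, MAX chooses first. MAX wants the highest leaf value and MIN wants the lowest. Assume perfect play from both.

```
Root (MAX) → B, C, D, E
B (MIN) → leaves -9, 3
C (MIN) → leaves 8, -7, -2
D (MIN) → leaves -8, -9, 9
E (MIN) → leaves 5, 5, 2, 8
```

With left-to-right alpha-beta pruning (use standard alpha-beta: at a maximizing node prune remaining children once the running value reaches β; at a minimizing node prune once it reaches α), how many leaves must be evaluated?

10

B [α=-∞,β=+∞]: v=-9
C [α=-9,β=+∞]: v=-7
D [α=-7,β=+∞]: v=-8 after child 1 ≤ α → α-cutoff, skip 2
E [α=-7,β=+∞]: v=2
Root [α=-∞,β=+∞]: v=2
Leaves evaluated: 10 of 12.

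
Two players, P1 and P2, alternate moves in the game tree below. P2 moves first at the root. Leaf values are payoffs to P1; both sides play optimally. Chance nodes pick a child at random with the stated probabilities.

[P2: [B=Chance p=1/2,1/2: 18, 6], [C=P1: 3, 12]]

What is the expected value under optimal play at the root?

B (Chance): 1/2·18 + 1/2·6 = 12
C (P1): max(3, 12) = 12
Root (P2): min(12, 12) = 12

12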